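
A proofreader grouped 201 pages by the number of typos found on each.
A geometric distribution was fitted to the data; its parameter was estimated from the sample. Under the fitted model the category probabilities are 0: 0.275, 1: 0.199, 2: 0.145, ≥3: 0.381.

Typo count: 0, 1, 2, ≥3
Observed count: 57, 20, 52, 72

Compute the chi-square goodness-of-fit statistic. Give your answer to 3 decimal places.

Expected counts E_i = n·p_i: 201×0.275 = 55.275, 201×0.199 = 39.999, 201×0.145 = 29.145, 201×0.381 = 76.581.
cat         O        E   (O−E)²/E
0          57   55.275     0.0538
1          20   39.999     9.9993
2          52   29.145    17.9225
≥3         72   76.581     0.2740
Sum = 28.250

28.250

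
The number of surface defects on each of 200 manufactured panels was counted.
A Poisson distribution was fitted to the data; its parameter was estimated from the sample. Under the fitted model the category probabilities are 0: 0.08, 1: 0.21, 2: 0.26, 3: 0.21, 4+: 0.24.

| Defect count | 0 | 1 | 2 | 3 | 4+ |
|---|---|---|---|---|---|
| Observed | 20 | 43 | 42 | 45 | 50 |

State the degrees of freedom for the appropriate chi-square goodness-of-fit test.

There are k = 5 categories and 1 parameter estimated from the data, so df = 5 − 1 − 1 = 3.

3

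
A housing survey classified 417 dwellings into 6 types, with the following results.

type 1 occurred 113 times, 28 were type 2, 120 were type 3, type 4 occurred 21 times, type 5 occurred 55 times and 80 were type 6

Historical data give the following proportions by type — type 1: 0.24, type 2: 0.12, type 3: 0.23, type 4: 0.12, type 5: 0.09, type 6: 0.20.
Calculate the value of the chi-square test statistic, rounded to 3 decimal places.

42.550

Expected counts E_i = n·p_i: 417×0.24 = 100.08, 417×0.12 = 50.04, 417×0.23 = 95.91, 417×0.12 = 50.04, 417×0.09 = 37.53, 417×0.20 = 83.4.
cat         O        E   (O−E)²/E
type 1    113   100.08     1.6679
type 2     28    50.04     9.7075
type 3    120    95.91     6.0508
type 4     21    50.04    16.8529
type 5     55    37.53     8.1322
type 6     80     83.4     0.1386
Sum = 42.550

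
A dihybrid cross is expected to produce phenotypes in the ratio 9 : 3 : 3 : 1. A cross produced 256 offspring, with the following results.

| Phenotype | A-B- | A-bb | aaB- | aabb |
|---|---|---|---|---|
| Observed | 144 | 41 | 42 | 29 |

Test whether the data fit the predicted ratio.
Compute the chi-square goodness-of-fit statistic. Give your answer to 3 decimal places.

Ratio total = 16. Expected counts: 256×9/16 = 144, 256×3/16 = 48, 256×3/16 = 48, 256×1/16 = 16.
A-B-: (144 − 144)²/144 = 0/144 = 0.0000
A-bb: (41 − 48)²/48 = 49/48 = 1.0208
aaB-: (42 − 48)²/48 = 36/48 = 0.7500
aabb: (29 − 16)²/16 = 169/16 = 10.5625
Sum = 12.333

12.333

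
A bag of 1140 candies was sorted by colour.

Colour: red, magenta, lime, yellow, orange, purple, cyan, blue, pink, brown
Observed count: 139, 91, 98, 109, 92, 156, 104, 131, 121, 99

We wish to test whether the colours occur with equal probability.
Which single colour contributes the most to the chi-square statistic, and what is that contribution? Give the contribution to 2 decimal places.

purple, 15.47

Expected count for each of the 10 categories: 1140/10 = 114.
cat          O        E   (O−E)²/E
red        139      114      5.482
magenta     91      114      4.640
lime        98      114      2.246
yellow     109      114      0.219
orange      92      114      4.246
purple     156      114     15.474
cyan       104      114      0.877
blue       131      114      2.535
pink       121      114      0.430
brown       99      114      1.974
The largest term is for purple: 15.47.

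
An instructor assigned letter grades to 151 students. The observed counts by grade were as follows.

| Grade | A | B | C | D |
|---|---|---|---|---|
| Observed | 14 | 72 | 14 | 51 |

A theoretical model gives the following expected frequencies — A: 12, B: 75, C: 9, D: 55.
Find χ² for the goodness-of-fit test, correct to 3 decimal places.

3.522

cat         O        E   (O−E)²/E
A          14       12     0.3333
B          72       75     0.1200
C          14        9     2.7778
D          51       55     0.2909
Sum = 3.522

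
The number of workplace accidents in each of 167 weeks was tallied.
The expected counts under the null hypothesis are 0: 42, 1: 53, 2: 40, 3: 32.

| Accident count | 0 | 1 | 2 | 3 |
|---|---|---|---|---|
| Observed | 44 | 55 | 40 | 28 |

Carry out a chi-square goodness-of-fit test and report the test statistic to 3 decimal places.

0: (44 − 42)²/42 = 4/42 = 0.0952
1: (55 − 53)²/53 = 4/53 = 0.0755
2: (40 − 40)²/40 = 0/40 = 0.0000
3: (28 − 32)²/32 = 16/32 = 0.5000
Sum = 0.671

0.671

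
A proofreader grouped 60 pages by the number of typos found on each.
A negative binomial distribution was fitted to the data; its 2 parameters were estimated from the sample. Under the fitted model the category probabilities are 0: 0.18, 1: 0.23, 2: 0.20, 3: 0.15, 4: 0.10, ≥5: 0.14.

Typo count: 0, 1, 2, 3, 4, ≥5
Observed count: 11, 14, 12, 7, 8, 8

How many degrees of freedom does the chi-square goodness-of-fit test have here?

There are k = 6 categories and 2 parameters estimated from the data, so df = 6 − 1 − 2 = 3.

3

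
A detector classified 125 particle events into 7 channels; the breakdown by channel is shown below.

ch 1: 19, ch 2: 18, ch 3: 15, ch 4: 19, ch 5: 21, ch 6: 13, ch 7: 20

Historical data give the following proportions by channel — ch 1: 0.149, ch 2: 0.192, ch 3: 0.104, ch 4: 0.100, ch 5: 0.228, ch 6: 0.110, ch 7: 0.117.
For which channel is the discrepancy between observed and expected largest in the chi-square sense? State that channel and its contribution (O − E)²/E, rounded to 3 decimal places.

Expected counts E_i = n·p_i: 125×0.149 = 18.625, 125×0.192 = 24, 125×0.104 = 13, 125×0.100 = 12.5, 125×0.228 = 28.5, 125×0.110 = 13.75, 125×0.117 = 14.625.
cat         O        E   (O−E)²/E
ch 1       19   18.625     0.0076
ch 2       18       24     1.5000
ch 3       15       13     0.3077
ch 4       19     12.5     3.3800
ch 5       21     28.5     1.9737
ch 6       13    13.75     0.0409
ch 7       20   14.625     1.9754
The largest term is for ch 4: 3.380.

ch 4, 3.380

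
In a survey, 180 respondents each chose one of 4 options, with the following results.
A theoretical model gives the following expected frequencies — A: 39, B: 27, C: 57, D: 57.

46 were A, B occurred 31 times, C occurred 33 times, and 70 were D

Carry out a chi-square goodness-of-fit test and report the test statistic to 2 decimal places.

cat         O        E   (O−E)²/E
A          46       39      1.256
B          31       27      0.593
C          33       57     10.105
D          70       57      2.965
Sum = 14.92

14.92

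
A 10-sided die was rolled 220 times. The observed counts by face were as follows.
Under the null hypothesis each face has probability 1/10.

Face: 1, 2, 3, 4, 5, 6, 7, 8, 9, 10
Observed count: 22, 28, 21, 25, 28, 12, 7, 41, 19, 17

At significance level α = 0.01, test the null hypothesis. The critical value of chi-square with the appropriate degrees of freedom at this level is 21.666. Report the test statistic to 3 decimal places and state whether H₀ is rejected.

Under H₀ each category has probability 1/10, so each expected count is 220/10 = 22.
χ² = (22−22)²/22 + (28−22)²/22 + (21−22)²/22 + (25−22)²/22 + (28−22)²/22 + (12−22)²/22 + (7−22)²/22 + (41−22)²/22 + (19−22)²/22 + (17−22)²/22
   = 0.0000 + 1.6364 + 0.0455 + 0.4091 + 1.6364 + 4.5455 + 10.2273 + 16.4091 + 0.4091 + 1.1364
Sum = 36.455
df = 9. Since 36.455 > 21.666, we reject H₀.

36.455; reject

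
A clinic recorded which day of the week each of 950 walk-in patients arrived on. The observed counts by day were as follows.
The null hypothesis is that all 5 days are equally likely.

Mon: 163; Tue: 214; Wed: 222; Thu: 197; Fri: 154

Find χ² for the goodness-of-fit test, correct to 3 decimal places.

Expected count for each of the 5 categories: 950/5 = 190.
Mon: (163 − 190)²/190 = 729/190 = 3.8368
Tue: (214 − 190)²/190 = 576/190 = 3.0316
Wed: (222 − 190)²/190 = 1024/190 = 5.3895
Thu: (197 − 190)²/190 = 49/190 = 0.2579
Fri: (154 − 190)²/190 = 1296/190 = 6.8211
Sum = 19.337

19.337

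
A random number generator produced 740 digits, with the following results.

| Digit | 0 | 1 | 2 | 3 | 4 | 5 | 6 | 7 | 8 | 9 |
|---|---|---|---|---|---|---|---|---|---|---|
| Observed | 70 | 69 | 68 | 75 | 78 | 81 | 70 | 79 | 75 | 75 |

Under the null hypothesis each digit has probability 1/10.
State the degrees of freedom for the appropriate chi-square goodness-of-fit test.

9

There are k = 10 categories and no parameters were estimated from the data, so df = 10 − 1 = 9.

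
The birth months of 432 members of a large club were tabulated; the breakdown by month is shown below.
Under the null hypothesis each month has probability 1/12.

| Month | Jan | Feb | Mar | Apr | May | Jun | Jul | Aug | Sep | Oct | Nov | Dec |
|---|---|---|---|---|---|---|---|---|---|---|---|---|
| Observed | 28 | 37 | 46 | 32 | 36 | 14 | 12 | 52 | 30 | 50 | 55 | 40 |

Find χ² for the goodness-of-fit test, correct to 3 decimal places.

58.500

Under H₀ each category has probability 1/12, so each expected count is 432/12 = 36.
cat         O        E   (O−E)²/E
Jan        28       36     1.7778
Feb        37       36     0.0278
Mar        46       36     2.7778
Apr        32       36     0.4444
May        36       36     0.0000
Jun        14       36    13.4444
Jul        12       36    16.0000
Aug        52       36     7.1111
Sep        30       36     1.0000
Oct        50       36     5.4444
Nov        55       36    10.0278
Dec        40       36     0.4444
Sum = 58.500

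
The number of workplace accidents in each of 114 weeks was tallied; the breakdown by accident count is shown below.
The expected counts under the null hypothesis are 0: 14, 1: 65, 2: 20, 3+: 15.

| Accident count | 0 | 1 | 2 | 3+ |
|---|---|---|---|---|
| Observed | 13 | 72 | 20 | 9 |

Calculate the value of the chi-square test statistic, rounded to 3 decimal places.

χ² = (13−14)²/14 + (72−65)²/65 + (20−20)²/20 + (9−15)²/15
   = 0.0714 + 0.7538 + 0.0000 + 2.4000
Sum = 3.225

3.225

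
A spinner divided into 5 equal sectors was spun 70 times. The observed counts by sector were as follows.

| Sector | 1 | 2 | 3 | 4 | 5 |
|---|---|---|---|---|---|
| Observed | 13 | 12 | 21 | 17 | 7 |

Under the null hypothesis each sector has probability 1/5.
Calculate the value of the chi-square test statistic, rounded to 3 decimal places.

8.000

Under H₀ each category has probability 1/5, so each expected count is 70/5 = 14.
1: (13 − 14)²/14 = 1/14 = 0.0714
2: (12 − 14)²/14 = 4/14 = 0.2857
3: (21 − 14)²/14 = 49/14 = 3.5000
4: (17 − 14)²/14 = 9/14 = 0.6429
5: (7 − 14)²/14 = 49/14 = 3.5000
Sum = 8.000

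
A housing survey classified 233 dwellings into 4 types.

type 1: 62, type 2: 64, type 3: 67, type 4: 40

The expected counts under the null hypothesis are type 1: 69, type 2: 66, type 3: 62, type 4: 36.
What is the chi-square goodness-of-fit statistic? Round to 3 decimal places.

χ² = (62−69)²/69 + (64−66)²/66 + (67−62)²/62 + (40−36)²/36
   = 0.7101 + 0.0606 + 0.4032 + 0.4444
Sum = 1.618

1.618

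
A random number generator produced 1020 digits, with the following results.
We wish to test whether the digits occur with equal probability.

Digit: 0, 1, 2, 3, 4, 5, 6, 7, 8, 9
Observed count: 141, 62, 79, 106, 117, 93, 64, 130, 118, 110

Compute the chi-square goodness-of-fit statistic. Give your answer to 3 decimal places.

63.922

Expected count for each of the 10 categories: 1020/10 = 102.
0: (141 − 102)²/102 = 1521/102 = 14.9118
1: (62 − 102)²/102 = 1600/102 = 15.6863
2: (79 − 102)²/102 = 529/102 = 5.1863
3: (106 − 102)²/102 = 16/102 = 0.1569
4: (117 − 102)²/102 = 225/102 = 2.2059
5: (93 − 102)²/102 = 81/102 = 0.7941
6: (64 − 102)²/102 = 1444/102 = 14.1569
7: (130 − 102)²/102 = 784/102 = 7.6863
8: (118 − 102)²/102 = 256/102 = 2.5098
9: (110 − 102)²/102 = 64/102 = 0.6275
Sum = 63.922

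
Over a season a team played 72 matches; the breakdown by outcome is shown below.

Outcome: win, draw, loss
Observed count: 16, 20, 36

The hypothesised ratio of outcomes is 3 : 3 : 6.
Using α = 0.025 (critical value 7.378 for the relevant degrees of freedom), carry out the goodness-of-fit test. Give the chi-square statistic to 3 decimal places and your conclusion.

Ratio total = 12. Expected counts: 72×3/12 = 18, 72×3/12 = 18, 72×6/12 = 36.
cat         O        E   (O−E)²/E
win        16       18     0.2222
draw       20       18     0.2222
loss       36       36     0.0000
Sum = 0.444
df = 2. Since 0.444 < 7.378, we do not reject H₀.

0.444; do not reject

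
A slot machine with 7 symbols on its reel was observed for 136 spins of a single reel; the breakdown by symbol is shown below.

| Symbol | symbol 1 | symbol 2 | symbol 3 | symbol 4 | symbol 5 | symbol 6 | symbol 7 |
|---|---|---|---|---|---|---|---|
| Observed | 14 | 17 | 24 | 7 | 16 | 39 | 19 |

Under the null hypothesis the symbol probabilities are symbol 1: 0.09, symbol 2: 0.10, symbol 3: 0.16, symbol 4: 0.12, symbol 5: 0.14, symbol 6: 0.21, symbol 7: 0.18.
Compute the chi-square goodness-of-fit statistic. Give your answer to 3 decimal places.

12.185

Expected counts E_i = n·p_i: 136×0.09 = 12.24, 136×0.10 = 13.6, 136×0.16 = 21.76, 136×0.12 = 16.32, 136×0.14 = 19.04, 136×0.21 = 28.56, 136×0.18 = 24.48.
χ² = (14−12.24)²/12.24 + (17−13.6)²/13.6 + (24−21.76)²/21.76 + (7−16.32)²/16.32 + (16−19.04)²/19.04 + (39−28.56)²/28.56 + (19−24.48)²/24.48
   = 0.2531 + 0.8500 + 0.2306 + 5.3225 + 0.4854 + 3.8163 + 1.2267
Sum = 12.185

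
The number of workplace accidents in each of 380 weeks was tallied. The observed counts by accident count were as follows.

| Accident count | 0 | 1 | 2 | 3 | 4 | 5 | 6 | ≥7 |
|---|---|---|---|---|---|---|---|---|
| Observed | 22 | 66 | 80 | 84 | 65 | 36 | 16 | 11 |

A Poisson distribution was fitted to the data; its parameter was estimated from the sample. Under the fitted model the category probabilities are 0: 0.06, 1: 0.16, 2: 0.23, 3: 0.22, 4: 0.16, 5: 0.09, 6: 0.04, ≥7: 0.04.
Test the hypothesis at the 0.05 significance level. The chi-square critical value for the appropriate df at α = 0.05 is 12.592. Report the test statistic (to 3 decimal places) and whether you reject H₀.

2.689; do not reject

Expected counts E_i = n·p_i: 380×0.06 = 22.8, 380×0.16 = 60.8, 380×0.23 = 87.4, 380×0.22 = 83.6, 380×0.16 = 60.8, 380×0.09 = 34.2, 380×0.04 = 15.2, 380×0.04 = 15.2.
cat         O        E   (O−E)²/E
0          22     22.8     0.0281
1          66     60.8     0.4447
2          80     87.4     0.6265
3          84     83.6     0.0019
4          65     60.8     0.2901
5          36     34.2     0.0947
6          16     15.2     0.0421
≥7         11     15.2     1.1605
Sum = 2.689
df = 6. Since 2.689 < 12.592, we do not reject H₀.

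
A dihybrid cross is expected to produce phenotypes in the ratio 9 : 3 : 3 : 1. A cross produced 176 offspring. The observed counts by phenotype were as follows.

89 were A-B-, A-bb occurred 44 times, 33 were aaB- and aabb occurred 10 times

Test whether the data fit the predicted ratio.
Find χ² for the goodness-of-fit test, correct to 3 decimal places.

Ratio total = 16. Expected counts: 176×9/16 = 99, 176×3/16 = 33, 176×3/16 = 33, 176×1/16 = 11.
χ² = (89−99)²/99 + (44−33)²/33 + (33−33)²/33 + (10−11)²/11
   = 1.0101 + 3.6667 + 0.0000 + 0.0909
Sum = 4.768

4.768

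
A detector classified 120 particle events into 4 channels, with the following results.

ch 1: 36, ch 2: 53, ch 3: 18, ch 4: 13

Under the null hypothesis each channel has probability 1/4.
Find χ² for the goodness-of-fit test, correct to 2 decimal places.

33.27

Expected count for each of the 4 categories: 120/4 = 30.
ch 1: (36 − 30)²/30 = 36/30 = 1.200
ch 2: (53 − 30)²/30 = 529/30 = 17.633
ch 3: (18 − 30)²/30 = 144/30 = 4.800
ch 4: (13 − 30)²/30 = 289/30 = 9.633
Sum = 33.27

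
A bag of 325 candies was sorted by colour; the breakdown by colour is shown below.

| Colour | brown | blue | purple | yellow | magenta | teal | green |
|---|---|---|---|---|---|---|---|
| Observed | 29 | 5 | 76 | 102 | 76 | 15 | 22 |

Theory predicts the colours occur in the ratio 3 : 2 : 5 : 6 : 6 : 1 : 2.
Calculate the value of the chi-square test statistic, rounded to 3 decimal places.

Ratio total = 25. Expected counts: 325×3/25 = 39, 325×2/25 = 26, 325×5/25 = 65, 325×6/25 = 78, 325×6/25 = 78, 325×1/25 = 13, 325×2/25 = 26.
cat          O        E   (O−E)²/E
brown       29       39     2.5641
blue         5       26    16.9615
purple      76       65     1.8615
yellow     102       78     7.3846
magenta     76       78     0.0513
teal        15       13     0.3077
green       22       26     0.6154
Sum = 29.746

29.746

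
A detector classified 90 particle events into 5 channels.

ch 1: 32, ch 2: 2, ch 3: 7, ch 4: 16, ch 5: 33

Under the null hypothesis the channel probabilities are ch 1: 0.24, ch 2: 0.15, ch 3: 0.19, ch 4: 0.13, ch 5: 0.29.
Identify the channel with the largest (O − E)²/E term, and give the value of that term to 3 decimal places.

Expected counts E_i = n·p_i: 90×0.24 = 21.6, 90×0.15 = 13.5, 90×0.19 = 17.1, 90×0.13 = 11.7, 90×0.29 = 26.1.
χ² = (32−21.6)²/21.6 + (2−13.5)²/13.5 + (7−17.1)²/17.1 + (16−11.7)²/11.7 + (33−26.1)²/26.1
   = 5.0074 + 9.7963 + 5.9655 + 1.5803 + 1.8241
The largest term is for ch 2: 9.796.

ch 2, 9.796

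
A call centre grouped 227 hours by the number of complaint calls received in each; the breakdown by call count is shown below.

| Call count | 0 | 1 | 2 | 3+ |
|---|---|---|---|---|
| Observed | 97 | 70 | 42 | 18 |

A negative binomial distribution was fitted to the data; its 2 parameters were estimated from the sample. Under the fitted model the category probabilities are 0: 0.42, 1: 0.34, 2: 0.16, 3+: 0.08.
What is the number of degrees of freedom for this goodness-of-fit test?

1

There are k = 4 categories and 2 parameters estimated from the data, so df = 4 − 1 − 2 = 1.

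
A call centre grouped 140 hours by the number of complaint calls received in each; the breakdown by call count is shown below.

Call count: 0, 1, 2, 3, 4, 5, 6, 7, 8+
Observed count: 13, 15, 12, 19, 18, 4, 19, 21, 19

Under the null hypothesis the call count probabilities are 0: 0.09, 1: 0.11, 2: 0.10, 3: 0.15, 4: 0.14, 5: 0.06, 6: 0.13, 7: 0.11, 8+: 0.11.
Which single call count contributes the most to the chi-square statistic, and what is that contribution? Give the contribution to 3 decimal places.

Expected counts E_i = n·p_i: 140×0.09 = 12.6, 140×0.11 = 15.4, 140×0.10 = 14, 140×0.15 = 21, 140×0.14 = 19.6, 140×0.06 = 8.4, 140×0.13 = 18.2, 140×0.11 = 15.4, 140×0.11 = 15.4.
cat         O        E   (O−E)²/E
0          13     12.6     0.0127
1          15     15.4     0.0104
2          12       14     0.2857
3          19       21     0.1905
4          18     19.6     0.1306
5           4      8.4     2.3048
6          19     18.2     0.0352
7          21     15.4     2.0364
8+         19     15.4     0.8416
The largest term is for 5: 2.305.

5, 2.305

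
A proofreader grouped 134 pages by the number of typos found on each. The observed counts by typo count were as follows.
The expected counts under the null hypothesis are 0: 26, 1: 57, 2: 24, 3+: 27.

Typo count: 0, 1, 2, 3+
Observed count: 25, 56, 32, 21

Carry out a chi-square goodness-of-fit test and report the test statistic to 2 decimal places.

4.06

cat         O        E   (O−E)²/E
0          25       26      0.038
1          56       57      0.018
2          32       24      2.667
3+         21       27      1.333
Sum = 4.06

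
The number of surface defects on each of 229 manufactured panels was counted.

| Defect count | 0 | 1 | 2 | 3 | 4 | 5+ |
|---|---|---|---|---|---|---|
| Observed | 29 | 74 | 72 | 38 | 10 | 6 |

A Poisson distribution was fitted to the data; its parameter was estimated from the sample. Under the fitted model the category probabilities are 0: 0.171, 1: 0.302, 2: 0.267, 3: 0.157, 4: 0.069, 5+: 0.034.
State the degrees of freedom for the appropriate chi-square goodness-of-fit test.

There are k = 6 categories and 1 parameter estimated from the data, so df = 6 − 1 − 1 = 4.

4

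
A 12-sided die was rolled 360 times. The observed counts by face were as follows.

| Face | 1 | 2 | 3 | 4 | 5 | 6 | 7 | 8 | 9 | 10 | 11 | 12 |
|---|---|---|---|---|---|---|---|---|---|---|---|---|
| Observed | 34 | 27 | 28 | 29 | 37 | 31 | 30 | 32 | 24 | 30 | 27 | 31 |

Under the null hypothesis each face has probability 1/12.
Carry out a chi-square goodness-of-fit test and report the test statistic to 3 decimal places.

4.333

Expected count for each of the 12 categories: 360/12 = 30.
χ² = (34−30)²/30 + (27−30)²/30 + (28−30)²/30 + (29−30)²/30 + (37−30)²/30 + (31−30)²/30 + (30−30)²/30 + (32−30)²/30 + (24−30)²/30 + (30−30)²/30 + (27−30)²/30 + (31−30)²/30
   = 0.5333 + 0.3000 + 0.1333 + 0.0333 + 1.6333 + 0.0333 + 0.0000 + 0.1333 + 1.2000 + 0.0000 + 0.3000 + 0.0333
Sum = 4.333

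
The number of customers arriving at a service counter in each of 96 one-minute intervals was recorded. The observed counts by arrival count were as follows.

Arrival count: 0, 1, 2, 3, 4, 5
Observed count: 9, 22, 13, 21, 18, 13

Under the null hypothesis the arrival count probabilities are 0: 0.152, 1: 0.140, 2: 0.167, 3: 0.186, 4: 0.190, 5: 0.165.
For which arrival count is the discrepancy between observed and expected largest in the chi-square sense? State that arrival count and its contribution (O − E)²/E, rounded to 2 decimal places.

1, 5.45

Expected counts E_i = n·p_i: 96×0.152 = 14.592, 96×0.140 = 13.44, 96×0.167 = 16.032, 96×0.186 = 17.856, 96×0.190 = 18.24, 96×0.165 = 15.84.
χ² = (9−14.592)²/14.592 + (22−13.44)²/13.44 + (13−16.032)²/16.032 + (21−17.856)²/17.856 + (18−18.24)²/18.24 + (13−15.84)²/15.84
   = 2.143 + 5.452 + 0.573 + 0.554 + 0.003 + 0.509
The largest term is for 1: 5.45.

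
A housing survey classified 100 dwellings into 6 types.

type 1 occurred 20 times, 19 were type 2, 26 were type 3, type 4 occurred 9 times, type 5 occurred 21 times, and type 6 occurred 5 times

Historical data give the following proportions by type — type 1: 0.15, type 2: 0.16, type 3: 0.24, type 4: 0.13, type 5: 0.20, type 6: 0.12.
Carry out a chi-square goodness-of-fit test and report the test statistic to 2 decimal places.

Expected counts E_i = n·p_i: 100×0.15 = 15, 100×0.16 = 16, 100×0.24 = 24, 100×0.13 = 13, 100×0.20 = 20, 100×0.12 = 12.
χ² = (20−15)²/15 + (19−16)²/16 + (26−24)²/24 + (9−13)²/13 + (21−20)²/20 + (5−12)²/12
   = 1.667 + 0.563 + 0.167 + 1.231 + 0.050 + 4.083
Sum = 7.76

7.76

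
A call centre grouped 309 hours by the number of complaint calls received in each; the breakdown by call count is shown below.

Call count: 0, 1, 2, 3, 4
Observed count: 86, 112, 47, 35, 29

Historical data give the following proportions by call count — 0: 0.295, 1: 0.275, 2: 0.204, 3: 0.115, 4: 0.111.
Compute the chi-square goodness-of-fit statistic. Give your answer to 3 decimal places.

Expected counts E_i = n·p_i: 309×0.295 = 91.155, 309×0.275 = 84.975, 309×0.204 = 63.036, 309×0.115 = 35.535, 309×0.111 = 34.299.
cat         O        E   (O−E)²/E
0          86   91.155     0.2915
1         112   84.975     8.5949
2          47   63.036     4.0795
3          35   35.535     0.0081
4          29   34.299     0.8187
Sum = 13.793

13.793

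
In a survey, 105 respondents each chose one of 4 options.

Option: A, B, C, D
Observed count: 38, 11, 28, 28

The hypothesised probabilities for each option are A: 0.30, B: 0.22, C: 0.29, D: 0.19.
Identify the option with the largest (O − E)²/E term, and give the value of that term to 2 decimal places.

B, 6.34

Expected counts E_i = n·p_i: 105×0.30 = 31.5, 105×0.22 = 23.1, 105×0.29 = 30.45, 105×0.19 = 19.95.
cat         O        E   (O−E)²/E
A          38     31.5      1.341
B          11     23.1      6.338
C          28    30.45      0.197
D          28    19.95      3.248
The largest term is for B: 6.34.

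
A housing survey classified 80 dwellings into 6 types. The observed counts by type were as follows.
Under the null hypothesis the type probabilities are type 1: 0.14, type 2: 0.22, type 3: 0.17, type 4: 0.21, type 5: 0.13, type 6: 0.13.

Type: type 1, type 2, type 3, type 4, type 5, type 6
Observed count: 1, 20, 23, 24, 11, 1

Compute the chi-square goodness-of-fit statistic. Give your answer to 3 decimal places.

Expected counts E_i = n·p_i: 80×0.14 = 11.2, 80×0.22 = 17.6, 80×0.17 = 13.6, 80×0.21 = 16.8, 80×0.13 = 10.4, 80×0.13 = 10.4.
cat         O        E   (O−E)²/E
type 1      1     11.2     9.2893
type 2     20     17.6     0.3273
type 3     23     13.6     6.4971
type 4     24     16.8     3.0857
type 5     11     10.4     0.0346
type 6      1     10.4     8.4962
Sum = 27.730

27.730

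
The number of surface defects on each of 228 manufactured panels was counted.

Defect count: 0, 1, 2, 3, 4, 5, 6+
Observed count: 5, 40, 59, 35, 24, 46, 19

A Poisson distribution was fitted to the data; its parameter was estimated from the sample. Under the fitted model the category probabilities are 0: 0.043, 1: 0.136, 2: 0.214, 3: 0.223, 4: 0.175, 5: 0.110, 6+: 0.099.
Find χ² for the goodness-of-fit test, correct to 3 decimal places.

Expected counts E_i = n·p_i: 228×0.043 = 9.804, 228×0.136 = 31.008, 228×0.214 = 48.792, 228×0.223 = 50.844, 228×0.175 = 39.9, 228×0.110 = 25.08, 228×0.099 = 22.572.
χ² = (5−9.804)²/9.804 + (40−31.008)²/31.008 + (59−48.792)²/48.792 + (35−50.844)²/50.844 + (24−39.9)²/39.9 + (46−25.08)²/25.08 + (19−22.572)²/22.572
   = 2.3540 + 2.6076 + 2.1357 + 4.9373 + 6.3361 + 17.4500 + 0.5653
Sum = 36.386

36.386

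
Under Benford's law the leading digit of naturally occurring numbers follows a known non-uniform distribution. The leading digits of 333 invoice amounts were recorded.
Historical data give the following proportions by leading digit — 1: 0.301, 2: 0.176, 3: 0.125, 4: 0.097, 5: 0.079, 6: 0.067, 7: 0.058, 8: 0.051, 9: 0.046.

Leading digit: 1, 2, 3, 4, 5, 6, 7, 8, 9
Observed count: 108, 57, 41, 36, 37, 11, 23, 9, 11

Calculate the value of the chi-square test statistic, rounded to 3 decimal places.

16.833

Expected counts E_i = n·p_i: 333×0.301 = 100.233, 333×0.176 = 58.608, 333×0.125 = 41.625, 333×0.097 = 32.301, 333×0.079 = 26.307, 333×0.067 = 22.311, 333×0.058 = 19.314, 333×0.051 = 16.983, 333×0.046 = 15.318.
1: (108 − 100.233)²/100.233 = 60.326289/100.233 = 0.6019
2: (57 − 58.608)²/58.608 = 2.585664/58.608 = 0.0441
3: (41 − 41.625)²/41.625 = 0.390625/41.625 = 0.0094
4: (36 − 32.301)²/32.301 = 13.682601/32.301 = 0.4236
5: (37 − 26.307)²/26.307 = 114.340249/26.307 = 4.3464
6: (11 − 22.311)²/22.311 = 127.938721/22.311 = 5.7343
7: (23 − 19.314)²/19.314 = 13.586596/19.314 = 0.7035
8: (9 − 16.983)²/16.983 = 63.728289/16.983 = 3.7525
9: (11 − 15.318)²/15.318 = 18.645124/15.318 = 1.2172
Sum = 16.833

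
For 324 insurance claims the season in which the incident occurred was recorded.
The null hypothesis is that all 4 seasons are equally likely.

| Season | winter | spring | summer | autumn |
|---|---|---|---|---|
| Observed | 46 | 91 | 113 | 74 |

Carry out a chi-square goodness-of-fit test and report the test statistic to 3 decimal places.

29.605

Under H₀ each category has probability 1/4, so each expected count is 324/4 = 81.
cat         O        E   (O−E)²/E
winter     46       81    15.1235
spring     91       81     1.2346
summer    113       81    12.6420
autumn     74       81     0.6049
Sum = 29.605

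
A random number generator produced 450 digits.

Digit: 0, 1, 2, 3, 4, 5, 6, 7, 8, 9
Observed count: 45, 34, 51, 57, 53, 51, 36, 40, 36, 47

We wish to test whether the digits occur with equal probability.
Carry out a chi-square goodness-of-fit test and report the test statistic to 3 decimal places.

Expected count for each of the 10 categories: 450/10 = 45.
χ² = (45−45)²/45 + (34−45)²/45 + (51−45)²/45 + (57−45)²/45 + (53−45)²/45 + (51−45)²/45 + (36−45)²/45 + (40−45)²/45 + (36−45)²/45 + (47−45)²/45
   = 0.0000 + 2.6889 + 0.8000 + 3.2000 + 1.4222 + 0.8000 + 1.8000 + 0.5556 + 1.8000 + 0.0889
Sum = 13.156

13.156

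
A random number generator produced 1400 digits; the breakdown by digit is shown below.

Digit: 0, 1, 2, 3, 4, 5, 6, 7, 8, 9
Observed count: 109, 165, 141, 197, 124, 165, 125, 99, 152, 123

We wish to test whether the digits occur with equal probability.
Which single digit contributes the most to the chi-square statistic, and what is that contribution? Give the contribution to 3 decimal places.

Expected count for each of the 10 categories: 1400/10 = 140.
cat         O        E   (O−E)²/E
0         109      140     6.8643
1         165      140     4.4643
2         141      140     0.0071
3         197      140    23.2071
4         124      140     1.8286
5         165      140     4.4643
6         125      140     1.6071
7          99      140    12.0071
8         152      140     1.0286
9         123      140     2.0643
The largest term is for 3: 23.207.

3, 23.207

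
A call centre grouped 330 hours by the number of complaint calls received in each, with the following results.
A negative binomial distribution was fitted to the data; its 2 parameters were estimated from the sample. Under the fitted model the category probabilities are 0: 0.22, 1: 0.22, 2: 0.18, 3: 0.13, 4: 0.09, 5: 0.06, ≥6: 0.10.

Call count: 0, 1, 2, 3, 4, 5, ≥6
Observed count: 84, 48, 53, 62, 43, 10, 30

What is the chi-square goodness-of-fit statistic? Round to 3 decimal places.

30.398

Expected counts E_i = n·p_i: 330×0.22 = 72.6, 330×0.22 = 72.6, 330×0.18 = 59.4, 330×0.13 = 42.9, 330×0.09 = 29.7, 330×0.06 = 19.8, 330×0.10 = 33.
χ² = (84−72.6)²/72.6 + (48−72.6)²/72.6 + (53−59.4)²/59.4 + (62−42.9)²/42.9 + (43−29.7)²/29.7 + (10−19.8)²/19.8 + (30−33)²/33
   = 1.7901 + 8.3355 + 0.6896 + 8.5037 + 5.9559 + 4.8505 + 0.2727
Sum = 30.398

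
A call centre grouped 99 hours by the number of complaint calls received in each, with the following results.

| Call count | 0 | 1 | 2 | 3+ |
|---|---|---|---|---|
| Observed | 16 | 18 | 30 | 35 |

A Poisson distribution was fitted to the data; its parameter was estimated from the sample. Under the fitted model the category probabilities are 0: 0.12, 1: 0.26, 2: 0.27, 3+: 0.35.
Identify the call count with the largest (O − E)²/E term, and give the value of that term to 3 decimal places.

Expected counts E_i = n·p_i: 99×0.12 = 11.88, 99×0.26 = 25.74, 99×0.27 = 26.73, 99×0.35 = 34.65.
0: (16 − 11.88)²/11.88 = 16.9744/11.88 = 1.4288
1: (18 − 25.74)²/25.74 = 59.9076/25.74 = 2.3274
2: (30 − 26.73)²/26.73 = 10.6929/26.73 = 0.4000
3+: (35 − 34.65)²/34.65 = 0.1225/34.65 = 0.0035
The largest term is for 1: 2.327.

1, 2.327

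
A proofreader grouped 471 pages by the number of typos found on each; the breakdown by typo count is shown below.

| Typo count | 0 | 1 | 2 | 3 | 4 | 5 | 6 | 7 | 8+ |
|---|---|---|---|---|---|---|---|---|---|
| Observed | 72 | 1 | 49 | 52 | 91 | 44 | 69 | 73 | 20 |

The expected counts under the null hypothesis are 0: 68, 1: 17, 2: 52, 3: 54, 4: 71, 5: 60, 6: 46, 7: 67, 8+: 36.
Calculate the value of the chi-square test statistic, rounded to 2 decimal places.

44.59

χ² = (72−68)²/68 + (1−17)²/17 + (49−52)²/52 + (52−54)²/54 + (91−71)²/71 + (44−60)²/60 + (69−46)²/46 + (73−67)²/67 + (20−36)²/36
   = 0.235 + 15.059 + 0.173 + 0.074 + 5.634 + 4.267 + 11.500 + 0.537 + 7.111
Sum = 44.59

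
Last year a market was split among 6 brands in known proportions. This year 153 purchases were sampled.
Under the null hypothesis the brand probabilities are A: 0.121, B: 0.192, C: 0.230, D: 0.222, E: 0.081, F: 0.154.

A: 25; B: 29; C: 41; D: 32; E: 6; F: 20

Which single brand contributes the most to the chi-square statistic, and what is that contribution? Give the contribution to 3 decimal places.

E, 3.298

Expected counts E_i = n·p_i: 153×0.121 = 18.513, 153×0.192 = 29.376, 153×0.230 = 35.19, 153×0.222 = 33.966, 153×0.081 = 12.393, 153×0.154 = 23.562.
χ² = (25−18.513)²/18.513 + (29−29.376)²/29.376 + (41−35.19)²/35.19 + (32−33.966)²/33.966 + (6−12.393)²/12.393 + (20−23.562)²/23.562
   = 2.2731 + 0.0048 + 0.9593 + 0.1138 + 3.2979 + 0.5385
The largest term is for E: 3.298.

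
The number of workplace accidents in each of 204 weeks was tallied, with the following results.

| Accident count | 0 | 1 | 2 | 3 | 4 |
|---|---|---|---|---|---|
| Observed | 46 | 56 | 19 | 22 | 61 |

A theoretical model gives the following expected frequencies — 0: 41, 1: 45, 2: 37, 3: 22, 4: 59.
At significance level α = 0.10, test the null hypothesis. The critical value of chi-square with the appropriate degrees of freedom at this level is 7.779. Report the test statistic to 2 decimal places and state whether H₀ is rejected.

12.12; reject

χ² = (46−41)²/41 + (56−45)²/45 + (19−37)²/37 + (22−22)²/22 + (61−59)²/59
   = 0.610 + 2.689 + 8.757 + 0.000 + 0.068
Sum = 12.12
df = 4. Since 12.12 > 7.779, we reject H₀.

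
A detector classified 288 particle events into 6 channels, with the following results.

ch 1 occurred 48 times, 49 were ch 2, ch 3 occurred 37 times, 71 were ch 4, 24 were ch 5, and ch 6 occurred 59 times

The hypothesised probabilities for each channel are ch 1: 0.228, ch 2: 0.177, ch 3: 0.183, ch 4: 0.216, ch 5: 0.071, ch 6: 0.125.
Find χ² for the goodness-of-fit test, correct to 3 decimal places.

26.062

Expected counts E_i = n·p_i: 288×0.228 = 65.664, 288×0.177 = 50.976, 288×0.183 = 52.704, 288×0.216 = 62.208, 288×0.071 = 20.448, 288×0.125 = 36.
ch 1: (48 − 65.664)²/65.664 = 312.016896/65.664 = 4.7517
ch 2: (49 − 50.976)²/50.976 = 3.904576/50.976 = 0.0766
ch 3: (37 − 52.704)²/52.704 = 246.615616/52.704 = 4.6793
ch 4: (71 − 62.208)²/62.208 = 77.299264/62.208 = 1.2426
ch 5: (24 − 20.448)²/20.448 = 12.616704/20.448 = 0.6170
ch 6: (59 − 36)²/36 = 529/36 = 14.6944
Sum = 26.062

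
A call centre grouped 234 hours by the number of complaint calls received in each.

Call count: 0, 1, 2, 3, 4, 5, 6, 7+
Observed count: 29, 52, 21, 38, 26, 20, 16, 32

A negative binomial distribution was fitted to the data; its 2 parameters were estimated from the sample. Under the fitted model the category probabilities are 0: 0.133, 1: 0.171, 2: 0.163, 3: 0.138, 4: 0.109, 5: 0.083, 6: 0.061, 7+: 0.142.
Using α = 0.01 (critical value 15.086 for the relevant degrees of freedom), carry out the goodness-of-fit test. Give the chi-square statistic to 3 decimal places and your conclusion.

12.729; do not reject

Expected counts E_i = n·p_i: 234×0.133 = 31.122, 234×0.171 = 40.014, 234×0.163 = 38.142, 234×0.138 = 32.292, 234×0.109 = 25.506, 234×0.083 = 19.422, 234×0.061 = 14.274, 234×0.142 = 33.228.
0: (29 − 31.122)²/31.122 = 4.502884/31.122 = 0.1447
1: (52 − 40.014)²/40.014 = 143.664196/40.014 = 3.5903
2: (21 − 38.142)²/38.142 = 293.848164/38.142 = 7.7041
3: (38 − 32.292)²/32.292 = 32.581264/32.292 = 1.0090
4: (26 − 25.506)²/25.506 = 0.244036/25.506 = 0.0096
5: (20 − 19.422)²/19.422 = 0.334084/19.422 = 0.0172
6: (16 − 14.274)²/14.274 = 2.979076/14.274 = 0.2087
7+: (32 − 33.228)²/33.228 = 1.507984/33.228 = 0.0454
Sum = 12.729
df = 5. Since 12.729 < 15.086, we do not reject H₀.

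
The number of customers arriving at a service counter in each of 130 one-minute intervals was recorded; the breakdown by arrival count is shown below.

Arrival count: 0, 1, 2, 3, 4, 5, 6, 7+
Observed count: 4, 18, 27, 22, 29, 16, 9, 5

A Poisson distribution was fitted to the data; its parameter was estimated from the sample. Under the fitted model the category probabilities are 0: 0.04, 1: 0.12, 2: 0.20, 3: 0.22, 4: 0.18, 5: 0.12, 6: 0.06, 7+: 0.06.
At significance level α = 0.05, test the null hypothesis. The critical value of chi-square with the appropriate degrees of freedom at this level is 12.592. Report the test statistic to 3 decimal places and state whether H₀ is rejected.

Expected counts E_i = n·p_i: 130×0.04 = 5.2, 130×0.12 = 15.6, 130×0.20 = 26, 130×0.22 = 28.6, 130×0.18 = 23.4, 130×0.12 = 15.6, 130×0.06 = 7.8, 130×0.06 = 7.8.
χ² = (4−5.2)²/5.2 + (18−15.6)²/15.6 + (27−26)²/26 + (22−28.6)²/28.6 + (29−23.4)²/23.4 + (16−15.6)²/15.6 + (9−7.8)²/7.8 + (5−7.8)²/7.8
   = 0.2769 + 0.3692 + 0.0385 + 1.5231 + 1.3402 + 0.0103 + 0.1846 + 1.0051
Sum = 4.748
df = 6. Since 4.748 < 12.592, we do not reject H₀.

4.748; do not reject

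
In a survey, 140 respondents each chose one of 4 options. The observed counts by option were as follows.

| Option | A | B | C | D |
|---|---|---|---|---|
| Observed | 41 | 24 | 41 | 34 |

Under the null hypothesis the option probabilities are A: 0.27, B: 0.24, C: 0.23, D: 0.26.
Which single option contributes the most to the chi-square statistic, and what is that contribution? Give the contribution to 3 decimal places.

Expected counts E_i = n·p_i: 140×0.27 = 37.8, 140×0.24 = 33.6, 140×0.23 = 32.2, 140×0.26 = 36.4.
χ² = (41−37.8)²/37.8 + (24−33.6)²/33.6 + (41−32.2)²/32.2 + (34−36.4)²/36.4
   = 0.2709 + 2.7429 + 2.4050 + 0.1582
The largest term is for B: 2.743.

B, 2.743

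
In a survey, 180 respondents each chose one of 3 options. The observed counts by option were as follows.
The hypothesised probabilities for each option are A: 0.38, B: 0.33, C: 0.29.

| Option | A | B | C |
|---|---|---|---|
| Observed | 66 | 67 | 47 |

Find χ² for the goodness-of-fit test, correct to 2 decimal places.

1.57

Expected counts E_i = n·p_i: 180×0.38 = 68.4, 180×0.33 = 59.4, 180×0.29 = 52.2.
A: (66 − 68.4)²/68.4 = 5.76/68.4 = 0.084
B: (67 − 59.4)²/59.4 = 57.76/59.4 = 0.972
C: (47 − 52.2)²/52.2 = 27.04/52.2 = 0.518
Sum = 1.57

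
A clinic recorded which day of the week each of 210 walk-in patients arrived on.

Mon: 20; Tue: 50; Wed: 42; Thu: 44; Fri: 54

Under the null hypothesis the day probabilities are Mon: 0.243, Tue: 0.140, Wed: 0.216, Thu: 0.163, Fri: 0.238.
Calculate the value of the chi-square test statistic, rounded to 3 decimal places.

Expected counts E_i = n·p_i: 210×0.243 = 51.03, 210×0.140 = 29.4, 210×0.216 = 45.36, 210×0.163 = 34.23, 210×0.238 = 49.98.
Mon: (20 − 51.03)²/51.03 = 962.8609/51.03 = 18.8685
Tue: (50 − 29.4)²/29.4 = 424.36/29.4 = 14.4340
Wed: (42 − 45.36)²/45.36 = 11.2896/45.36 = 0.2489
Thu: (44 − 34.23)²/34.23 = 95.4529/34.23 = 2.7886
Fri: (54 − 49.98)²/49.98 = 16.1604/49.98 = 0.3233
Sum = 36.663

36.663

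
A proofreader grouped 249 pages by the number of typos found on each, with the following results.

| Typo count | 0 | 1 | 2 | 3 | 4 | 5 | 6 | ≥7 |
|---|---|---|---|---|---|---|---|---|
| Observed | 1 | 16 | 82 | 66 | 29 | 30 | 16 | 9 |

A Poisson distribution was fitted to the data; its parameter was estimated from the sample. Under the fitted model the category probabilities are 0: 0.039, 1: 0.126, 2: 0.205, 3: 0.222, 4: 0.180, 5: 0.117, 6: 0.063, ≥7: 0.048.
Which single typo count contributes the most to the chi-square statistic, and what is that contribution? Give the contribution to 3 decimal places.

Expected counts E_i = n·p_i: 249×0.039 = 9.711, 249×0.126 = 31.374, 249×0.205 = 51.045, 249×0.222 = 55.278, 249×0.180 = 44.82, 249×0.117 = 29.133, 249×0.063 = 15.687, 249×0.048 = 11.952.
0: (1 − 9.711)²/9.711 = 75.881521/9.711 = 7.8140
1: (16 − 31.374)²/31.374 = 236.359876/31.374 = 7.5336
2: (82 − 51.045)²/51.045 = 958.212025/51.045 = 18.7719
3: (66 − 55.278)²/55.278 = 114.961284/55.278 = 2.0797
4: (29 − 44.82)²/44.82 = 250.2724/44.82 = 5.5839
5: (30 − 29.133)²/29.133 = 0.751689/29.133 = 0.0258
6: (16 − 15.687)²/15.687 = 0.097969/15.687 = 0.0062
≥7: (9 − 11.952)²/11.952 = 8.714304/11.952 = 0.7291
The largest term is for 2: 18.772.

2, 18.772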